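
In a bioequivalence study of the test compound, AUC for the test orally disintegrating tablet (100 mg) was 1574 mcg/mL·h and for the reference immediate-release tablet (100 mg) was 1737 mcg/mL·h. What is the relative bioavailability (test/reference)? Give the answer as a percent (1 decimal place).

F_rel = 90.6%

F_rel = (AUC_test/D_test) / (AUC_ref/D_ref)
      = (1574/100) / (1737/100)
      = 15.74 / 17.37 = 0.9062 = 90.62%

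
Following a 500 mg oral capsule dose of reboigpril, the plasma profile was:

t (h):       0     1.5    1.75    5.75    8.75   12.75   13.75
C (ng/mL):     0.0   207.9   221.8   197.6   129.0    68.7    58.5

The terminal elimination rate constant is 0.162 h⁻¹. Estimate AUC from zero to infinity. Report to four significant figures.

Trapezoidal AUC_0→13.75:
  [0→1.5]: (0.0+207.9)/2 × 1.5 = 155.925
  [1.5→1.75]: (207.9+221.8)/2 × 0.25 = 53.7125
  [1.75→5.75]: (221.8+197.6)/2 × 4 = 838.8
  [5.75→8.75]: (197.6+129.0)/2 × 3 = 489.9
  [8.75→12.75]: (129.0+68.7)/2 × 4 = 395.4
  [12.75→13.75]: (68.7+58.5)/2 × 1 = 63.6
  Sum = 1997.3375 ng/mL·h
Extrapolated tail: C_last / k_e = 58.5 / 0.162 = 361.111
AUC_0→∞ = 1997.3375 + 361.111 = 2358.4485 ng/mL·h

AUC = 2358 ng/mL·h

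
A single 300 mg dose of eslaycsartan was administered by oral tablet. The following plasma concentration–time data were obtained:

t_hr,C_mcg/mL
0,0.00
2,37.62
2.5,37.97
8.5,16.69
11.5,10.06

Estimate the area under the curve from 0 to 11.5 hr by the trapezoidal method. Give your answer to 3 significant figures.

AUC = 261 mcg/mL·hr

Trapezoidal AUC_0→11.5:
  [0→2]: (0.00+37.62)/2 × 2 = 37.62
  [2→2.5]: (37.62+37.97)/2 × 0.5 = 18.8975
  [2.5→8.5]: (37.97+16.69)/2 × 6 = 163.98
  [8.5→11.5]: (16.69+10.06)/2 × 3 = 40.125
  Sum = 260.6225 mcg/mL·hr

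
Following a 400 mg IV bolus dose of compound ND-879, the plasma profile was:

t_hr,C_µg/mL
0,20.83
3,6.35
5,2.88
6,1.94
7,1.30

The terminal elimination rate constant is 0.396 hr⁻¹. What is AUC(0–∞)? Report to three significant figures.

Trapezoidal AUC_0→7:
  [0→3]: (20.83+6.35)/2 × 3 = 40.77
  [3→5]: (6.35+2.88)/2 × 2 = 9.23
  [5→6]: (2.88+1.94)/2 × 1 = 2.41
  [6→7]: (1.94+1.30)/2 × 1 = 1.62
  Sum = 54.03 µg/mL·hr
Extrapolated tail: C_last / k_e = 1.30 / 0.396 = 3.283
AUC_0→∞ = 54.03 + 3.283 = 57.313 µg/mL·hr

AUC = 57.3 µg/mL·hr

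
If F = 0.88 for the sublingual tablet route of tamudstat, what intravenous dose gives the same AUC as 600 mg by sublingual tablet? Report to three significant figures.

D_iv = 528 mg

Systemic exposure from an extravascular dose = F × D_ev, so the equivalent IV dose is F × D_ev.
D_iv = F × D_ev = 0.88 × 600 = 528 mg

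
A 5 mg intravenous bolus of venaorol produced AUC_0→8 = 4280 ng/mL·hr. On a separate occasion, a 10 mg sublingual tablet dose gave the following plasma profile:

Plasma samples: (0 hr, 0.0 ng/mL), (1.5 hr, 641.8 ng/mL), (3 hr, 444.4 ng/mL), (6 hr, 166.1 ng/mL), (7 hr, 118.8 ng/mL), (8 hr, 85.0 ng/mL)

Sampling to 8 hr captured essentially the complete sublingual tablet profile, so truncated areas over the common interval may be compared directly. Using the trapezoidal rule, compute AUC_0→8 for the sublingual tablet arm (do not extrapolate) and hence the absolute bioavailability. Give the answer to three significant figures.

F = 0.287

Trapezoidal AUC_0→8 (sublingual tablet):
  [0→1.5]: (0.0+641.8)/2 × 1.5 = 481.35
  [1.5→3]: (641.8+444.4)/2 × 1.5 = 814.65
  [3→6]: (444.4+166.1)/2 × 3 = 915.75
  [6→7]: (166.1+118.8)/2 × 1 = 142.45
  [7→8]: (118.8+85.0)/2 × 1 = 101.9
  Sum = 2456.1 ng/mL·hr
F = (AUC_ev/D_ev)/(AUC_iv/D_iv) = (2456.1/10)/(4280/5) = 245.61/856 = 0.2869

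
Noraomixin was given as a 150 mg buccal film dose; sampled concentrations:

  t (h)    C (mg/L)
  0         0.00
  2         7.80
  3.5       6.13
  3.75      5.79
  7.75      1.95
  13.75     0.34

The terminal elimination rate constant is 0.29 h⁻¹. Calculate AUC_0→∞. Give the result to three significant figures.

AUC = 43.3 mg/L·h

Trapezoidal AUC_0→13.75:
  [0→2]: (0.00+7.80)/2 × 2 = 7.8
  [2→3.5]: (7.80+6.13)/2 × 1.5 = 10.4475
  [3.5→3.75]: (6.13+5.79)/2 × 0.25 = 1.49
  [3.75→7.75]: (5.79+1.95)/2 × 4 = 15.48
  [7.75→13.75]: (1.95+0.34)/2 × 6 = 6.87
  Sum = 42.0875 mg/L·h
Extrapolated tail: C_last / k_e = 0.34 / 0.29 = 1.172
AUC_0→∞ = 42.0875 + 1.172 = 43.2595 mg/L·h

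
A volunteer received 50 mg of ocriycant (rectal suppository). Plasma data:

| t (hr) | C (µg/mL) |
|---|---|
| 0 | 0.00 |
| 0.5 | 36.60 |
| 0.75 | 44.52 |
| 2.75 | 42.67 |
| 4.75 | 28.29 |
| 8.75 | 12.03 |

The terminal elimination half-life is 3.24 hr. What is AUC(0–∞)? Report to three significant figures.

AUC = 314 µg/mL·hr

Trapezoidal AUC_0→8.75:
  [0→0.5]: (0.00+36.60)/2 × 0.5 = 9.15
  [0.5→0.75]: (36.60+44.52)/2 × 0.25 = 10.14
  [0.75→2.75]: (44.52+42.67)/2 × 2 = 87.19
  [2.75→4.75]: (42.67+28.29)/2 × 2 = 70.96
  [4.75→8.75]: (28.29+12.03)/2 × 4 = 80.64
  Sum = 258.08 µg/mL·hr
k_e = ln2 / t½ = 0.693147 / 3.24 = 0.2139 hr^-1
Extrapolated tail: C_last / k_e = 12.03 / 0.2139 = 56.241
AUC_0→∞ = 258.08 + 56.241 = 314.321 µg/mL·hr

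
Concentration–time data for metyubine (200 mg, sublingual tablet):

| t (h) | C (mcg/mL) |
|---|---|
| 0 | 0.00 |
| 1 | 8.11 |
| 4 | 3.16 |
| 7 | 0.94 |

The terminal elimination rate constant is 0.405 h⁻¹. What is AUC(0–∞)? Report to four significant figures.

Trapezoidal AUC_0→7:
  [0→1]: (0.00+8.11)/2 × 1 = 4.055
  [1→4]: (8.11+3.16)/2 × 3 = 16.905
  [4→7]: (3.16+0.94)/2 × 3 = 6.15
  Sum = 27.11 mcg/mL·h
Extrapolated tail: C_last / k_e = 0.94 / 0.405 = 2.321
AUC_0→∞ = 27.11 + 2.321 = 29.431 mcg/mL·h

AUC = 29.43 mcg/mL·h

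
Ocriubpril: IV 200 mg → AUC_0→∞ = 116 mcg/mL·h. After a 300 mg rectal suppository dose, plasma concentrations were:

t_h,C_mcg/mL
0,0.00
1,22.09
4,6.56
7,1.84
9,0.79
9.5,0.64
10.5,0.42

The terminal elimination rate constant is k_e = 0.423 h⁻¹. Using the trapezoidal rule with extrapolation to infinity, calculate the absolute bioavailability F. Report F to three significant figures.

F = 0.409

Trapezoidal AUC_0→10.5 (rectal suppository):
  [0→1]: (0.00+22.09)/2 × 1 = 11.045
  [1→4]: (22.09+6.56)/2 × 3 = 42.975
  [4→7]: (6.56+1.84)/2 × 3 = 12.6
  [7→9]: (1.84+0.79)/2 × 2 = 2.63
  [9→9.5]: (0.79+0.64)/2 × 0.5 = 0.3575
  [9.5→10.5]: (0.64+0.42)/2 × 1 = 0.53
  Sum = 70.1375 mcg/mL·h
Tail: C_last/k_e = 0.42/0.423 = 0.993
AUC_0→∞ (rectal suppository) = 70.1375 + 0.993 = 71.1305 mcg/mL·h
F = (AUC_ev/D_ev)/(AUC_iv/D_iv) = (71.1305/300)/(116/200) = 0.237102/0.58 = 0.4088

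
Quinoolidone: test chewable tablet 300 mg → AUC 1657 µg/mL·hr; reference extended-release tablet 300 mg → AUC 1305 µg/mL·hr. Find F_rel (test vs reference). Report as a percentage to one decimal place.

F_rel = 127.0%

F_rel = (AUC_test/D_test) / (AUC_ref/D_ref)
      = (1657/300) / (1305/300)
      = 5.52333 / 4.35 = 1.2697 = 126.97%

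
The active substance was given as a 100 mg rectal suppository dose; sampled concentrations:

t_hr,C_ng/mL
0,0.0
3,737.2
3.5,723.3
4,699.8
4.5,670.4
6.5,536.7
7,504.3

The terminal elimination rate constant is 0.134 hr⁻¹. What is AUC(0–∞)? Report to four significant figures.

AUC = 7400 ng/mL·hr

Trapezoidal AUC_0→7:
  [0→3]: (0.0+737.2)/2 × 3 = 1105.8
  [3→3.5]: (737.2+723.3)/2 × 0.5 = 365.125
  [3.5→4]: (723.3+699.8)/2 × 0.5 = 355.775
  [4→4.5]: (699.8+670.4)/2 × 0.5 = 342.55
  [4.5→6.5]: (670.4+536.7)/2 × 2 = 1207.1
  [6.5→7]: (536.7+504.3)/2 × 0.5 = 260.25
  Sum = 3636.6 ng/mL·hr
Extrapolated tail: C_last / k_e = 504.3 / 0.134 = 3763.433
AUC_0→∞ = 3636.6 + 3763.433 = 7400.033 ng/mL·hr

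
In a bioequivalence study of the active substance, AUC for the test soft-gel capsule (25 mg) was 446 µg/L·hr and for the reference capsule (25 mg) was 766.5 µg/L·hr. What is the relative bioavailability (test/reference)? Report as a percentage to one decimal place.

F_rel = (AUC_test/D_test) / (AUC_ref/D_ref)
      = (446/25) / (766.5/25)
      = 17.84 / 30.66 = 0.5819 = 58.19%

F_rel = 58.2%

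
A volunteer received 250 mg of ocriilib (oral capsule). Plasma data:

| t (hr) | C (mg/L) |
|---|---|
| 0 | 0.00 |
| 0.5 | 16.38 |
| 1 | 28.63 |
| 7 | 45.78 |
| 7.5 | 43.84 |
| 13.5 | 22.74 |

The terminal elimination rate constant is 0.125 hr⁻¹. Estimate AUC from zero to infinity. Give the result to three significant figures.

AUC = 643 mg/L·hr

Trapezoidal AUC_0→13.5:
  [0→0.5]: (0.00+16.38)/2 × 0.5 = 4.095
  [0.5→1]: (16.38+28.63)/2 × 0.5 = 11.2525
  [1→7]: (28.63+45.78)/2 × 6 = 223.23
  [7→7.5]: (45.78+43.84)/2 × 0.5 = 22.405
  [7.5→13.5]: (43.84+22.74)/2 × 6 = 199.74
  Sum = 460.7225 mg/L·hr
Extrapolated tail: C_last / k_e = 22.74 / 0.125 = 181.920
AUC_0→∞ = 460.7225 + 181.920 = 642.6425 mg/L·hr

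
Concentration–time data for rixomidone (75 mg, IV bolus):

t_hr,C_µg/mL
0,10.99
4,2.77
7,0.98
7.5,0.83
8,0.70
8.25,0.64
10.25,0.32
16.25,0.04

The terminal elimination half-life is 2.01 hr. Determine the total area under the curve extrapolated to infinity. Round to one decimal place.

AUC = 36.3 µg/mL·hr

Trapezoidal AUC_0→16.25:
  [0→4]: (10.99+2.77)/2 × 4 = 27.52
  [4→7]: (2.77+0.98)/2 × 3 = 5.625
  [7→7.5]: (0.98+0.83)/2 × 0.5 = 0.4525
  [7.5→8]: (0.83+0.70)/2 × 0.5 = 0.3825
  [8→8.25]: (0.70+0.64)/2 × 0.25 = 0.1675
  [8.25→10.25]: (0.64+0.32)/2 × 2 = 0.96
  [10.25→16.25]: (0.32+0.04)/2 × 6 = 1.08
  Sum = 36.1875 µg/mL·hr
k_e = ln2 / t½ = 0.693147 / 2.01 = 0.3448 hr^-1
Extrapolated tail: C_last / k_e = 0.04 / 0.3448 = 0.116
AUC_0→∞ = 36.1875 + 0.116 = 36.3035 µg/mL·hr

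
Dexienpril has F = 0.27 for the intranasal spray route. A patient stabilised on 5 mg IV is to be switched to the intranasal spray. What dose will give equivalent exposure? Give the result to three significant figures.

D_intranasal = 18.5 mg

For equal systemic exposure: F × D_ev = D_iv
D_ev = D_iv / F = 5 / 0.27 = 18.5185 mg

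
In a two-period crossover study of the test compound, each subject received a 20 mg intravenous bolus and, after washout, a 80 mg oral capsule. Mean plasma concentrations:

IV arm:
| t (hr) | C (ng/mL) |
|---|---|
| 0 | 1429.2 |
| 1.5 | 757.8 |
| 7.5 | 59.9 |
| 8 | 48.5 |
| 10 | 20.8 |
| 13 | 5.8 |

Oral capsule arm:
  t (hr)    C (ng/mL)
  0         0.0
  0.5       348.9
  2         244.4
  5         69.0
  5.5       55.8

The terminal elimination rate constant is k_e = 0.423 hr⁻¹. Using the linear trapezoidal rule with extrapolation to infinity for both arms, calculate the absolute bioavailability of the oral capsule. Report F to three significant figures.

Trapezoidal AUC_0→13 (IV):
  [0→1.5]: (1429.2+757.8)/2 × 1.5 = 1640.25
  [1.5→7.5]: (757.8+59.9)/2 × 6 = 2453.1
  [7.5→8]: (59.9+48.5)/2 × 0.5 = 27.1
  [8→10]: (48.5+20.8)/2 × 2 = 69.3
  [10→13]: (20.8+5.8)/2 × 3 = 39.9
  Sum = 4229.65 ng/mL·hr
IV tail: 5.8/0.423 = 13.712; AUC_iv,0→∞ = 4229.65 + 13.712 = 4243.362 ng/mL·hr
Trapezoidal AUC_0→5.5 (oral capsule):
  [0→0.5]: (0.0+348.9)/2 × 0.5 = 87.225
  [0.5→2]: (348.9+244.4)/2 × 1.5 = 444.975
  [2→5]: (244.4+69.0)/2 × 3 = 470.1
  [5→5.5]: (69.0+55.8)/2 × 0.5 = 31.2
  Sum = 1033.5 ng/mL·hr
oral capsule tail: 55.8/0.423 = 131.915; AUC_ev,0→∞ = 1033.5 + 131.915 = 1165.415 ng/mL·hr
F = (AUC_ev/D_ev)/(AUC_iv/D_iv) = (1165.415/80)/(4243.362/20) = 14.5677/212.1681 = 0.0687

F = 0.0687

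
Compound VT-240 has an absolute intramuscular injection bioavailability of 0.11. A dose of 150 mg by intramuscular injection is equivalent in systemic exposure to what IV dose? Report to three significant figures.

D_iv = 16.5 mg

Systemic exposure from an extravascular dose = F × D_ev, so the equivalent IV dose is F × D_ev.
D_iv = F × D_ev = 0.11 × 150 = 16.5 mg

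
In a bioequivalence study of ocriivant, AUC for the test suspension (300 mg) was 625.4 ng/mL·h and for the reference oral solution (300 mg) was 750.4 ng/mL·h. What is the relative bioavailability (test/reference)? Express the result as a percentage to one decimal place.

F_rel = 83.3%

F_rel = (AUC_test/D_test) / (AUC_ref/D_ref)
      = (625.4/300) / (750.4/300)
      = 2.08467 / 2.50133 = 0.8334 = 83.34%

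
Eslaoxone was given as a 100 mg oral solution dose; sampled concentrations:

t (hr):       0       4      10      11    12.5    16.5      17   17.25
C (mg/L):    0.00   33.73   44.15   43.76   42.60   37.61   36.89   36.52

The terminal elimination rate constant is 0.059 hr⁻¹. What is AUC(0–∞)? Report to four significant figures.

Trapezoidal AUC_0→17.25:
  [0→4]: (0.00+33.73)/2 × 4 = 67.46
  [4→10]: (33.73+44.15)/2 × 6 = 233.64
  [10→11]: (44.15+43.76)/2 × 1 = 43.955
  [11→12.5]: (43.76+42.60)/2 × 1.5 = 64.77
  [12.5→16.5]: (42.60+37.61)/2 × 4 = 160.42
  [16.5→17]: (37.61+36.89)/2 × 0.5 = 18.625
  [17→17.25]: (36.89+36.52)/2 × 0.25 = 9.17625
  Sum = 598.04625 mg/L·hr
Extrapolated tail: C_last / k_e = 36.52 / 0.059 = 618.983
AUC_0→∞ = 598.04625 + 618.983 = 1217.02925 mg/L·hr

AUC = 1217 mg/L·hr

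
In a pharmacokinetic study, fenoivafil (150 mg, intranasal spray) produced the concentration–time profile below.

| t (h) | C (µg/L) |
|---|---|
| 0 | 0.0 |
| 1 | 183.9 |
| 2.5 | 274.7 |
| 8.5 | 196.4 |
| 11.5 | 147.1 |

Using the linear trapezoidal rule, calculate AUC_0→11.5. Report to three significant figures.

Trapezoidal AUC_0→11.5:
  [0→1]: (0.0+183.9)/2 × 1 = 91.95
  [1→2.5]: (183.9+274.7)/2 × 1.5 = 343.95
  [2.5→8.5]: (274.7+196.4)/2 × 6 = 1413.3
  [8.5→11.5]: (196.4+147.1)/2 × 3 = 515.25
  Sum = 2364.45 µg/L·h

AUC = 2360 µg/L·h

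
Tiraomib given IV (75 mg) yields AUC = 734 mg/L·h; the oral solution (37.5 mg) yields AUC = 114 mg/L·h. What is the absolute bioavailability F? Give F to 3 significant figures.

F = (AUC_ev / D_ev) / (AUC_iv / D_iv)
  = (114/37.5) / (734/75)
  = 3.04 / 9.78667 = 0.3106

F = 0.311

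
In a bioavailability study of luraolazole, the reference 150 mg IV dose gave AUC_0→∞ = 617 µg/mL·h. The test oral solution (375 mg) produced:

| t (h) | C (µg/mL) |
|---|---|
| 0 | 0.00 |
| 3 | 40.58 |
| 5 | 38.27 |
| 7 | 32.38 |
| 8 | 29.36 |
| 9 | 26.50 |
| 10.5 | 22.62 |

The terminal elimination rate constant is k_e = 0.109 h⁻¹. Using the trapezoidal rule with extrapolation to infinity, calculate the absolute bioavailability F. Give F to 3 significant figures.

Trapezoidal AUC_0→10.5 (oral solution):
  [0→3]: (0.00+40.58)/2 × 3 = 60.87
  [3→5]: (40.58+38.27)/2 × 2 = 78.85
  [5→7]: (38.27+32.38)/2 × 2 = 70.65
  [7→8]: (32.38+29.36)/2 × 1 = 30.87
  [8→9]: (29.36+26.50)/2 × 1 = 27.93
  [9→10.5]: (26.50+22.62)/2 × 1.5 = 36.84
  Sum = 306.01 µg/mL·h
Tail: C_last/k_e = 22.62/0.109 = 207.523
AUC_0→∞ (oral solution) = 306.01 + 207.523 = 513.533 µg/mL·h
F = (AUC_ev/D_ev)/(AUC_iv/D_iv) = (513.533/375)/(617/150) = 1.36942/4.11333 = 0.3329

F = 0.333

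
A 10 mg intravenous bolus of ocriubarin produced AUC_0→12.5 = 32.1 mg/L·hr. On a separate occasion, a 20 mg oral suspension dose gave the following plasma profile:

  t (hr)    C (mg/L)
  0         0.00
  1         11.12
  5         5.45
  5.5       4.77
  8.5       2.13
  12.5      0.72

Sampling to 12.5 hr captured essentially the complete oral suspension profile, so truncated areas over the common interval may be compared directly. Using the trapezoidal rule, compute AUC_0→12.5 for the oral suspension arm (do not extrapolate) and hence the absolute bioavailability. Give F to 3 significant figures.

F = 0.893

Trapezoidal AUC_0→12.5 (oral suspension):
  [0→1]: (0.00+11.12)/2 × 1 = 5.56
  [1→5]: (11.12+5.45)/2 × 4 = 33.14
  [5→5.5]: (5.45+4.77)/2 × 0.5 = 2.555
  [5.5→8.5]: (4.77+2.13)/2 × 3 = 10.35
  [8.5→12.5]: (2.13+0.72)/2 × 4 = 5.7
  Sum = 57.305 mg/L·hr
F = (AUC_ev/D_ev)/(AUC_iv/D_iv) = (57.305/20)/(32.1/10) = 2.86525/3.21 = 0.8926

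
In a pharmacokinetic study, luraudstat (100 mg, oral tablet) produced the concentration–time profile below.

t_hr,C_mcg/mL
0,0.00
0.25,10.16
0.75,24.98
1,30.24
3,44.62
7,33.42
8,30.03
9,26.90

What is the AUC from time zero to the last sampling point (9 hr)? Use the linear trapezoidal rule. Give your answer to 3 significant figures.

AUC = 308 mcg/mL·hr

Trapezoidal AUC_0→9:
  [0→0.25]: (0.00+10.16)/2 × 0.25 = 1.27
  [0.25→0.75]: (10.16+24.98)/2 × 0.5 = 8.785
  [0.75→1]: (24.98+30.24)/2 × 0.25 = 6.9025
  [1→3]: (30.24+44.62)/2 × 2 = 74.86
  [3→7]: (44.62+33.42)/2 × 4 = 156.08
  [7→8]: (33.42+30.03)/2 × 1 = 31.725
  [8→9]: (30.03+26.90)/2 × 1 = 28.465
  Sum = 308.0875 mcg/mL·hr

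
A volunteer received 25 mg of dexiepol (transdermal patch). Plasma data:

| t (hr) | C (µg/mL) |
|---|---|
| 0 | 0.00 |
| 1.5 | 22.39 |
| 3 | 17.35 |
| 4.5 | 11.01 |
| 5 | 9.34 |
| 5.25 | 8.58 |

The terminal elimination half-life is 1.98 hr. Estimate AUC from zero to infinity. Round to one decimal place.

AUC = 99.7 µg/mL·hr

Trapezoidal AUC_0→5.25:
  [0→1.5]: (0.00+22.39)/2 × 1.5 = 16.7925
  [1.5→3]: (22.39+17.35)/2 × 1.5 = 29.805
  [3→4.5]: (17.35+11.01)/2 × 1.5 = 21.27
  [4.5→5]: (11.01+9.34)/2 × 0.5 = 5.0875
  [5→5.25]: (9.34+8.58)/2 × 0.25 = 2.24
  Sum = 75.195 µg/mL·hr
k_e = ln2 / t½ = 0.693147 / 1.98 = 0.3501 hr^-1
Extrapolated tail: C_last / k_e = 8.58 / 0.3501 = 24.507
AUC_0→∞ = 75.195 + 24.507 = 99.702 µg/mL·hr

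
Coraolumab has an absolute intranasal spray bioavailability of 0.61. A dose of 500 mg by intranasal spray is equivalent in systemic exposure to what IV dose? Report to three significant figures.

Systemic exposure from an extravascular dose = F × D_ev, so the equivalent IV dose is F × D_ev.
D_iv = F × D_ev = 0.61 × 500 = 305 mg

D_iv = 305 mg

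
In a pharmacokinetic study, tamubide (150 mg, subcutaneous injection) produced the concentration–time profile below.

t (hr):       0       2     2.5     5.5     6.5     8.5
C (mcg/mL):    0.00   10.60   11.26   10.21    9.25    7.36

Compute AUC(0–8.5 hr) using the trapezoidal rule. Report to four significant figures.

AUC = 74.61 mcg/mL·hr

Trapezoidal AUC_0→8.5:
  [0→2]: (0.00+10.60)/2 × 2 = 10.6
  [2→2.5]: (10.60+11.26)/2 × 0.5 = 5.465
  [2.5→5.5]: (11.26+10.21)/2 × 3 = 32.205
  [5.5→6.5]: (10.21+9.25)/2 × 1 = 9.73
  [6.5→8.5]: (9.25+7.36)/2 × 2 = 16.61
  Sum = 74.61 mcg/mL·hr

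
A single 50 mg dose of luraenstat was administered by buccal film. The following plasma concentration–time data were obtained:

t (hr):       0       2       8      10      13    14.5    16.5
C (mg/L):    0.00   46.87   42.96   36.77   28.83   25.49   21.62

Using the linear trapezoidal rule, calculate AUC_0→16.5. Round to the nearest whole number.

Trapezoidal AUC_0→16.5:
  [0→2]: (0.00+46.87)/2 × 2 = 46.87
  [2→8]: (46.87+42.96)/2 × 6 = 269.49
  [8→10]: (42.96+36.77)/2 × 2 = 79.73
  [10→13]: (36.77+28.83)/2 × 3 = 98.4
  [13→14.5]: (28.83+25.49)/2 × 1.5 = 40.74
  [14.5→16.5]: (25.49+21.62)/2 × 2 = 47.11
  Sum = 582.34 mg/L·hr

AUC = 582 mg/L·hr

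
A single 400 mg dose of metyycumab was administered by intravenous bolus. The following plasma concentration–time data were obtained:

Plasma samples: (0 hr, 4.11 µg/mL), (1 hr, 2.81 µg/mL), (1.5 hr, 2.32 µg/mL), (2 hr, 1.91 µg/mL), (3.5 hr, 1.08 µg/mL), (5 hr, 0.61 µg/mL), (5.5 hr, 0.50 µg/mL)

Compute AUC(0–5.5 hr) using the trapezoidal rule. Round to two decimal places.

AUC = 9.59 µg/mL·hr

Trapezoidal AUC_0→5.5:
  [0→1]: (4.11+2.81)/2 × 1 = 3.46
  [1→1.5]: (2.81+2.32)/2 × 0.5 = 1.2825
  [1.5→2]: (2.32+1.91)/2 × 0.5 = 1.0575
  [2→3.5]: (1.91+1.08)/2 × 1.5 = 2.2425
  [3.5→5]: (1.08+0.61)/2 × 1.5 = 1.2675
  [5→5.5]: (0.61+0.50)/2 × 0.5 = 0.2775
  Sum = 9.5875 µg/mL·hr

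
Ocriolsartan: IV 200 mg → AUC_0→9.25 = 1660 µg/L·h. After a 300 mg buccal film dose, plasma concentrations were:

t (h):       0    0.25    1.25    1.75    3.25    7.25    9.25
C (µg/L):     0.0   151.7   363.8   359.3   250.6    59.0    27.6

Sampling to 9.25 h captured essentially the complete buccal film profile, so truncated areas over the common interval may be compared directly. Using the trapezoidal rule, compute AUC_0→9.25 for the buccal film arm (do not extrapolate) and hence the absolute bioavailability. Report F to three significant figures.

Trapezoidal AUC_0→9.25 (buccal film):
  [0→0.25]: (0.0+151.7)/2 × 0.25 = 18.9625
  [0.25→1.25]: (151.7+363.8)/2 × 1 = 257.75
  [1.25→1.75]: (363.8+359.3)/2 × 0.5 = 180.775
  [1.75→3.25]: (359.3+250.6)/2 × 1.5 = 457.425
  [3.25→7.25]: (250.6+59.0)/2 × 4 = 619.2
  [7.25→9.25]: (59.0+27.6)/2 × 2 = 86.6
  Sum = 1620.7125 µg/L·h
F = (AUC_ev/D_ev)/(AUC_iv/D_iv) = (1620.7125/300)/(1660/200) = 5.402375/8.3 = 0.6509

F = 0.651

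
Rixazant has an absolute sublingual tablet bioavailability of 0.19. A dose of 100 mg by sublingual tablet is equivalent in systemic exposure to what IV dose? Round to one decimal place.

D_iv = 19.0 mg

Systemic exposure from an extravascular dose = F × D_ev, so the equivalent IV dose is F × D_ev.
D_iv = F × D_ev = 0.19 × 100 = 19 mg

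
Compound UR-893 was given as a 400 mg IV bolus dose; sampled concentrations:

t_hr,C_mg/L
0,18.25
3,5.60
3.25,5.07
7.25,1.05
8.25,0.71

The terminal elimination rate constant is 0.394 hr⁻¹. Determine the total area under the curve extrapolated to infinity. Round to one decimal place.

AUC = 52.0 mg/L·hr

Trapezoidal AUC_0→8.25:
  [0→3]: (18.25+5.60)/2 × 3 = 35.775
  [3→3.25]: (5.60+5.07)/2 × 0.25 = 1.33375
  [3.25→7.25]: (5.07+1.05)/2 × 4 = 12.24
  [7.25→8.25]: (1.05+0.71)/2 × 1 = 0.88
  Sum = 50.22875 mg/L·hr
Extrapolated tail: C_last / k_e = 0.71 / 0.394 = 1.802
AUC_0→∞ = 50.22875 + 1.802 = 52.03075 mg/L·hr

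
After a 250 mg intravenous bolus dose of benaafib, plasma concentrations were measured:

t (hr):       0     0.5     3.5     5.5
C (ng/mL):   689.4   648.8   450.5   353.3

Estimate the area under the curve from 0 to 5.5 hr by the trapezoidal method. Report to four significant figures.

AUC = 2787 ng/mL·hr

Trapezoidal AUC_0→5.5:
  [0→0.5]: (689.4+648.8)/2 × 0.5 = 334.55
  [0.5→3.5]: (648.8+450.5)/2 × 3 = 1648.95
  [3.5→5.5]: (450.5+353.3)/2 × 2 = 803.8
  Sum = 2787.3 ng/mL·hr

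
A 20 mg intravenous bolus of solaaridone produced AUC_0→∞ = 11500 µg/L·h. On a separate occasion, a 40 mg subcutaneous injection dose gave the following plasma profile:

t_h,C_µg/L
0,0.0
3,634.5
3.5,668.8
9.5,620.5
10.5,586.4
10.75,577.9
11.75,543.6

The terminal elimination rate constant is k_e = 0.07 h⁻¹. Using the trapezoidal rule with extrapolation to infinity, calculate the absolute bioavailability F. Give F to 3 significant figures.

Trapezoidal AUC_0→11.75 (subcutaneous injection):
  [0→3]: (0.0+634.5)/2 × 3 = 951.75
  [3→3.5]: (634.5+668.8)/2 × 0.5 = 325.825
  [3.5→9.5]: (668.8+620.5)/2 × 6 = 3867.9
  [9.5→10.5]: (620.5+586.4)/2 × 1 = 603.45
  [10.5→10.75]: (586.4+577.9)/2 × 0.25 = 145.5375
  [10.75→11.75]: (577.9+543.6)/2 × 1 = 560.75
  Sum = 6455.2125 µg/L·h
Tail: C_last/k_e = 543.6/0.07 = 7765.714
AUC_0→∞ (subcutaneous injection) = 6455.2125 + 7765.714 = 14220.9265 µg/L·h
F = (AUC_ev/D_ev)/(AUC_iv/D_iv) = (14220.9265/40)/(11500/20) = 355.523/575 = 0.6183

F = 0.618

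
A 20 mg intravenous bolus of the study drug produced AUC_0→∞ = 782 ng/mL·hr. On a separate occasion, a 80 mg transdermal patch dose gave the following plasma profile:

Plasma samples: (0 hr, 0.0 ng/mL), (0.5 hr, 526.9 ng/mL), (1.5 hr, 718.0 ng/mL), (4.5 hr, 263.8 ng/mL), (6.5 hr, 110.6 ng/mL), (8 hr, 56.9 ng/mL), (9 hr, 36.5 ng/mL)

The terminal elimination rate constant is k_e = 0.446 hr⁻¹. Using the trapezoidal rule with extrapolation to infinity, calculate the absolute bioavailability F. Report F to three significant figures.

Trapezoidal AUC_0→9 (transdermal patch):
  [0→0.5]: (0.0+526.9)/2 × 0.5 = 131.725
  [0.5→1.5]: (526.9+718.0)/2 × 1 = 622.45
  [1.5→4.5]: (718.0+263.8)/2 × 3 = 1472.7
  [4.5→6.5]: (263.8+110.6)/2 × 2 = 374.4
  [6.5→8]: (110.6+56.9)/2 × 1.5 = 125.625
  [8→9]: (56.9+36.5)/2 × 1 = 46.7
  Sum = 2773.6 ng/mL·hr
Tail: C_last/k_e = 36.5/0.446 = 81.839
AUC_0→∞ (transdermal patch) = 2773.6 + 81.839 = 2855.439 ng/mL·hr
F = (AUC_ev/D_ev)/(AUC_iv/D_iv) = (2855.439/80)/(782/20) = 35.693/39.1 = 0.9129

F = 0.913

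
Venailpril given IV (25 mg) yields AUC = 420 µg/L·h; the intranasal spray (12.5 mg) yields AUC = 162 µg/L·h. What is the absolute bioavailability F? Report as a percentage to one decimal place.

F = (AUC_ev / D_ev) / (AUC_iv / D_iv)
  = (162/12.5) / (420/25)
  = 12.96 / 16.8 = 0.7714
  = 77.14%

F = 77.1%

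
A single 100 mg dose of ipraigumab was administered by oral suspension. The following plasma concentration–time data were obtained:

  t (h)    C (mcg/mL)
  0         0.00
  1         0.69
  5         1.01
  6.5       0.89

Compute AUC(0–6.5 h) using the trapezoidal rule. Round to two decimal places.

Trapezoidal AUC_0→6.5:
  [0→1]: (0.00+0.69)/2 × 1 = 0.345
  [1→5]: (0.69+1.01)/2 × 4 = 3.4
  [5→6.5]: (1.01+0.89)/2 × 1.5 = 1.425
  Sum = 5.17 mcg/mL·h

AUC = 5.17 mcg/mL·h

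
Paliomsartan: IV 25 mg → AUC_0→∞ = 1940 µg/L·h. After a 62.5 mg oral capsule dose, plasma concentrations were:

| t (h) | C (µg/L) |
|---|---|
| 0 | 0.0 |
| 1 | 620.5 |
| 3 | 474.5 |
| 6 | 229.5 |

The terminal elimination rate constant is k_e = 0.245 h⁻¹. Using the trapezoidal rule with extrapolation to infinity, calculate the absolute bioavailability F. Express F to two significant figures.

F = 0.70

Trapezoidal AUC_0→6 (oral capsule):
  [0→1]: (0.0+620.5)/2 × 1 = 310.25
  [1→3]: (620.5+474.5)/2 × 2 = 1095.0
  [3→6]: (474.5+229.5)/2 × 3 = 1056.0
  Sum = 2461.25 µg/L·h
Tail: C_last/k_e = 229.5/0.245 = 936.735
AUC_0→∞ (oral capsule) = 2461.25 + 936.735 = 3397.985 µg/L·h
F = (AUC_ev/D_ev)/(AUC_iv/D_iv) = (3397.985/62.5)/(1940/25) = 54.36776/77.6 = 0.7006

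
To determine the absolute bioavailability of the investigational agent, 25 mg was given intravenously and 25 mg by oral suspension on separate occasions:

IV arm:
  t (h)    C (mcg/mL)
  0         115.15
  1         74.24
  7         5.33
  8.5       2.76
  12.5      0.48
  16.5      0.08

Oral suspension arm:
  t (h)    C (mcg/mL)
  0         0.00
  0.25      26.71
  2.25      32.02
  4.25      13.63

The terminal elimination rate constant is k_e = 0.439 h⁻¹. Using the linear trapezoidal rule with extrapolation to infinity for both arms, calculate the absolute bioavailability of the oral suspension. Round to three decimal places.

F = 0.400

Trapezoidal AUC_0→16.5 (IV):
  [0→1]: (115.15+74.24)/2 × 1 = 94.695
  [1→7]: (74.24+5.33)/2 × 6 = 238.71
  [7→8.5]: (5.33+2.76)/2 × 1.5 = 6.0675
  [8.5→12.5]: (2.76+0.48)/2 × 4 = 6.48
  [12.5→16.5]: (0.48+0.08)/2 × 4 = 1.12
  Sum = 347.0725 mcg/mL·h
IV tail: 0.08/0.439 = 0.182; AUC_iv,0→∞ = 347.0725 + 0.182 = 347.2545 mcg/mL·h
Trapezoidal AUC_0→4.25 (oral suspension):
  [0→0.25]: (0.00+26.71)/2 × 0.25 = 3.33875
  [0.25→2.25]: (26.71+32.02)/2 × 2 = 58.73
  [2.25→4.25]: (32.02+13.63)/2 × 2 = 45.65
  Sum = 107.71875 mcg/mL·h
oral suspension tail: 13.63/0.439 = 31.048; AUC_ev,0→∞ = 107.71875 + 31.048 = 138.76675 mcg/mL·h
F = (AUC_ev/D_ev)/(AUC_iv/D_iv) = (138.76675/25)/(347.2545/25) = 5.55067/13.89018 = 0.3996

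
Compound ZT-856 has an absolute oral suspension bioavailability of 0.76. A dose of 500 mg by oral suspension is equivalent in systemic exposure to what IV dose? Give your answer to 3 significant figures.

D_iv = 380 mg

Systemic exposure from an extravascular dose = F × D_ev, so the equivalent IV dose is F × D_ev.
D_iv = F × D_ev = 0.76 × 500 = 380 mg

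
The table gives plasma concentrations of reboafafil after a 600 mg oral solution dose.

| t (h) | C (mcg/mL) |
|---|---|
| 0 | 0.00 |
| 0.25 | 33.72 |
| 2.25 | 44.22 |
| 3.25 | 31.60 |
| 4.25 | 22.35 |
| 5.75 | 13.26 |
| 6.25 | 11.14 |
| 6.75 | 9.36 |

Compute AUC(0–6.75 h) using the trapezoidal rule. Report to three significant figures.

Trapezoidal AUC_0→6.75:
  [0→0.25]: (0.00+33.72)/2 × 0.25 = 4.215
  [0.25→2.25]: (33.72+44.22)/2 × 2 = 77.94
  [2.25→3.25]: (44.22+31.60)/2 × 1 = 37.91
  [3.25→4.25]: (31.60+22.35)/2 × 1 = 26.975
  [4.25→5.75]: (22.35+13.26)/2 × 1.5 = 26.7075
  [5.75→6.25]: (13.26+11.14)/2 × 0.5 = 6.1
  [6.25→6.75]: (11.14+9.36)/2 × 0.5 = 5.125
  Sum = 184.9725 mcg/mL·h

AUC = 185 mcg/mL·h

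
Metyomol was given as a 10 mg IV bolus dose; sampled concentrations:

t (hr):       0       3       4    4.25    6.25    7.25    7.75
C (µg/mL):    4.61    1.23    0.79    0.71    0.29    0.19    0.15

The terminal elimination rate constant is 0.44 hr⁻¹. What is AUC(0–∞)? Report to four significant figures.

Trapezoidal AUC_0→7.75:
  [0→3]: (4.61+1.23)/2 × 3 = 8.76
  [3→4]: (1.23+0.79)/2 × 1 = 1.01
  [4→4.25]: (0.79+0.71)/2 × 0.25 = 0.1875
  [4.25→6.25]: (0.71+0.29)/2 × 2 = 1.0
  [6.25→7.25]: (0.29+0.19)/2 × 1 = 0.24
  [7.25→7.75]: (0.19+0.15)/2 × 0.5 = 0.085
  Sum = 11.2825 µg/mL·hr
Extrapolated tail: C_last / k_e = 0.15 / 0.44 = 0.341
AUC_0→∞ = 11.2825 + 0.341 = 11.6235 µg/mL·hr

AUC = 11.62 µg/mL·hr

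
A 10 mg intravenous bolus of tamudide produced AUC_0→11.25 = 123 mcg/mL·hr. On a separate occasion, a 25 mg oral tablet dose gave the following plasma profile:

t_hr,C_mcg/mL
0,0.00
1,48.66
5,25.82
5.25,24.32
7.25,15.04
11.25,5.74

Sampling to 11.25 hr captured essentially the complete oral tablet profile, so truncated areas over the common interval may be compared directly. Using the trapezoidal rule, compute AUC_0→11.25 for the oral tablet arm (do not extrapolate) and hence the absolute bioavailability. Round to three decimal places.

Trapezoidal AUC_0→11.25 (oral tablet):
  [0→1]: (0.00+48.66)/2 × 1 = 24.33
  [1→5]: (48.66+25.82)/2 × 4 = 148.96
  [5→5.25]: (25.82+24.32)/2 × 0.25 = 6.2675
  [5.25→7.25]: (24.32+15.04)/2 × 2 = 39.36
  [7.25→11.25]: (15.04+5.74)/2 × 4 = 41.56
  Sum = 260.4775 mcg/mL·hr
F = (AUC_ev/D_ev)/(AUC_iv/D_iv) = (260.4775/25)/(123/10) = 10.4191/12.3 = 0.8471

F = 0.847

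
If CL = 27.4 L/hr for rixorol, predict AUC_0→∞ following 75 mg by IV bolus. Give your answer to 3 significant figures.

AUC_0→∞ = Dose_iv / CL
        = 75 / 27.4 = 2.73723 mg/L·hr

AUC = 2.74 mg/L·hr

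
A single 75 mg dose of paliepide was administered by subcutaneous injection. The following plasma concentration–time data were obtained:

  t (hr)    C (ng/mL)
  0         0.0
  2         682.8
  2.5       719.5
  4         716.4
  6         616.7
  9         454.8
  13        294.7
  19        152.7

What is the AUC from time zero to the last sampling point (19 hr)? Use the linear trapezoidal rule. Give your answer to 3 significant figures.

Trapezoidal AUC_0→19:
  [0→2]: (0.0+682.8)/2 × 2 = 682.8
  [2→2.5]: (682.8+719.5)/2 × 0.5 = 350.575
  [2.5→4]: (719.5+716.4)/2 × 1.5 = 1076.925
  [4→6]: (716.4+616.7)/2 × 2 = 1333.1
  [6→9]: (616.7+454.8)/2 × 3 = 1607.25
  [9→13]: (454.8+294.7)/2 × 4 = 1499.0
  [13→19]: (294.7+152.7)/2 × 6 = 1342.2
  Sum = 7891.85 ng/mL·hr

AUC = 7890 ng/mL·hr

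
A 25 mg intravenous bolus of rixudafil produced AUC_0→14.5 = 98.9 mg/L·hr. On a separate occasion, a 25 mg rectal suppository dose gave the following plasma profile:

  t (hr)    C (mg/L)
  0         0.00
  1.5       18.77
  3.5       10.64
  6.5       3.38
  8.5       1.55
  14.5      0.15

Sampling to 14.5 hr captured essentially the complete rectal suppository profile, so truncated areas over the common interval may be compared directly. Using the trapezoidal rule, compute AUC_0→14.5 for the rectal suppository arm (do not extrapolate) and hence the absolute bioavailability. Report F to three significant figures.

F = 0.754

Trapezoidal AUC_0→14.5 (rectal suppository):
  [0→1.5]: (0.00+18.77)/2 × 1.5 = 14.0775
  [1.5→3.5]: (18.77+10.64)/2 × 2 = 29.41
  [3.5→6.5]: (10.64+3.38)/2 × 3 = 21.03
  [6.5→8.5]: (3.38+1.55)/2 × 2 = 4.93
  [8.5→14.5]: (1.55+0.15)/2 × 6 = 5.1
  Sum = 74.5475 mg/L·hr
F = (AUC_ev/D_ev)/(AUC_iv/D_iv) = (74.5475/25)/(98.9/25) = 2.9819/3.956 = 0.7538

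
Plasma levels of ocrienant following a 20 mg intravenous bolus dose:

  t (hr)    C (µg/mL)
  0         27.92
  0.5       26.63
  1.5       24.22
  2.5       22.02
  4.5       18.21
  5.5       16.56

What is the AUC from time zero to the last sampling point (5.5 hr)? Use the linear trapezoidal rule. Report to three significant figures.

AUC = 120 µg/mL·hr

Trapezoidal AUC_0→5.5:
  [0→0.5]: (27.92+26.63)/2 × 0.5 = 13.6375
  [0.5→1.5]: (26.63+24.22)/2 × 1 = 25.425
  [1.5→2.5]: (24.22+22.02)/2 × 1 = 23.12
  [2.5→4.5]: (22.02+18.21)/2 × 2 = 40.23
  [4.5→5.5]: (18.21+16.56)/2 × 1 = 17.385
  Sum = 119.7975 µg/mL·hr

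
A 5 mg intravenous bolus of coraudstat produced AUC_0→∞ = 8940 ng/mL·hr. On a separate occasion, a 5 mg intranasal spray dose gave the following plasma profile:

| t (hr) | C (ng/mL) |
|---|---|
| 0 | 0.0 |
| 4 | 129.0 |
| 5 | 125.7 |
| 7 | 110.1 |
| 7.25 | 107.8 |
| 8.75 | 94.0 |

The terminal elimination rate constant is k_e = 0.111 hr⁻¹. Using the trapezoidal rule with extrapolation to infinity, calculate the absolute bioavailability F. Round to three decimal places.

F = 0.184

Trapezoidal AUC_0→8.75 (intranasal spray):
  [0→4]: (0.0+129.0)/2 × 4 = 258.0
  [4→5]: (129.0+125.7)/2 × 1 = 127.35
  [5→7]: (125.7+110.1)/2 × 2 = 235.8
  [7→7.25]: (110.1+107.8)/2 × 0.25 = 27.2375
  [7.25→8.75]: (107.8+94.0)/2 × 1.5 = 151.35
  Sum = 799.7375 ng/mL·hr
Tail: C_last/k_e = 94.0/0.111 = 846.847
AUC_0→∞ (intranasal spray) = 799.7375 + 846.847 = 1646.5845 ng/mL·hr
F = (AUC_ev/D_ev)/(AUC_iv/D_iv) = (1646.5845/5)/(8940/5) = 329.3169/1788 = 0.1842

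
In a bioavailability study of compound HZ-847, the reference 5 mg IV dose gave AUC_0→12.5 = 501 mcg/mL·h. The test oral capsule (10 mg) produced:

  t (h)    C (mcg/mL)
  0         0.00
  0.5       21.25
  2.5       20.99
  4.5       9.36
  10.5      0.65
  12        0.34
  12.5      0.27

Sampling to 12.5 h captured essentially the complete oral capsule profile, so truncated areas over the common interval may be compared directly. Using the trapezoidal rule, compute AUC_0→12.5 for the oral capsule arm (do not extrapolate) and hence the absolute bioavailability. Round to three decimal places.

F = 0.109

Trapezoidal AUC_0→12.5 (oral capsule):
  [0→0.5]: (0.00+21.25)/2 × 0.5 = 5.3125
  [0.5→2.5]: (21.25+20.99)/2 × 2 = 42.24
  [2.5→4.5]: (20.99+9.36)/2 × 2 = 30.35
  [4.5→10.5]: (9.36+0.65)/2 × 6 = 30.03
  [10.5→12]: (0.65+0.34)/2 × 1.5 = 0.7425
  [12→12.5]: (0.34+0.27)/2 × 0.5 = 0.1525
  Sum = 108.8275 mcg/mL·h
F = (AUC_ev/D_ev)/(AUC_iv/D_iv) = (108.8275/10)/(501/5) = 10.88275/100.2 = 0.1086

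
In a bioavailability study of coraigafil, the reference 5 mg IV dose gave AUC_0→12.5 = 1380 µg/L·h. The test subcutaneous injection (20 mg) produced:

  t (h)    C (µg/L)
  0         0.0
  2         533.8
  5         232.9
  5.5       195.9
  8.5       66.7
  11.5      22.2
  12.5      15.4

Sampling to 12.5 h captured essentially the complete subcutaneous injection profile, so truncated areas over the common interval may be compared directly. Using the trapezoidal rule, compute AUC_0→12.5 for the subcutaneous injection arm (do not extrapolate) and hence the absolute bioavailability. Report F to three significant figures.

Trapezoidal AUC_0→12.5 (subcutaneous injection):
  [0→2]: (0.0+533.8)/2 × 2 = 533.8
  [2→5]: (533.8+232.9)/2 × 3 = 1150.05
  [5→5.5]: (232.9+195.9)/2 × 0.5 = 107.2
  [5.5→8.5]: (195.9+66.7)/2 × 3 = 393.9
  [8.5→11.5]: (66.7+22.2)/2 × 3 = 133.35
  [11.5→12.5]: (22.2+15.4)/2 × 1 = 18.8
  Sum = 2337.1 µg/L·h
F = (AUC_ev/D_ev)/(AUC_iv/D_iv) = (2337.1/20)/(1380/5) = 116.855/276 = 0.4234

F = 0.423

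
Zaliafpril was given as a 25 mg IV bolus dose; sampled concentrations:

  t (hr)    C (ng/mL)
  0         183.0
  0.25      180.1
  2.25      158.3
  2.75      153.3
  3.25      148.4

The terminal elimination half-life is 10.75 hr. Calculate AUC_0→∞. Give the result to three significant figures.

AUC = 2840 ng/mL·hr

Trapezoidal AUC_0→3.25:
  [0→0.25]: (183.0+180.1)/2 × 0.25 = 45.3875
  [0.25→2.25]: (180.1+158.3)/2 × 2 = 338.4
  [2.25→2.75]: (158.3+153.3)/2 × 0.5 = 77.9
  [2.75→3.25]: (153.3+148.4)/2 × 0.5 = 75.425
  Sum = 537.1125 ng/mL·hr
k_e = ln2 / t½ = 0.693147 / 10.75 = 0.0645 hr^-1
Extrapolated tail: C_last / k_e = 148.4 / 0.0645 = 2300.775
AUC_0→∞ = 537.1125 + 2300.775 = 2837.8875 ng/mL·hr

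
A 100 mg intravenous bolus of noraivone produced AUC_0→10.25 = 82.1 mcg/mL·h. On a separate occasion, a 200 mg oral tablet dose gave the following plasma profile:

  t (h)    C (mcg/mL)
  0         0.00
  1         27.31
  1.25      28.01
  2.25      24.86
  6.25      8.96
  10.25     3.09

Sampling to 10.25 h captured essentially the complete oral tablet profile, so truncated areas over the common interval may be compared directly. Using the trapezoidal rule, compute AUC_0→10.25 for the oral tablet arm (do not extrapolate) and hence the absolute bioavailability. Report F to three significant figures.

Trapezoidal AUC_0→10.25 (oral tablet):
  [0→1]: (0.00+27.31)/2 × 1 = 13.655
  [1→1.25]: (27.31+28.01)/2 × 0.25 = 6.915
  [1.25→2.25]: (28.01+24.86)/2 × 1 = 26.435
  [2.25→6.25]: (24.86+8.96)/2 × 4 = 67.64
  [6.25→10.25]: (8.96+3.09)/2 × 4 = 24.1
  Sum = 138.745 mcg/mL·h
F = (AUC_ev/D_ev)/(AUC_iv/D_iv) = (138.745/200)/(82.1/100) = 0.693725/0.821 = 0.8450

F = 0.845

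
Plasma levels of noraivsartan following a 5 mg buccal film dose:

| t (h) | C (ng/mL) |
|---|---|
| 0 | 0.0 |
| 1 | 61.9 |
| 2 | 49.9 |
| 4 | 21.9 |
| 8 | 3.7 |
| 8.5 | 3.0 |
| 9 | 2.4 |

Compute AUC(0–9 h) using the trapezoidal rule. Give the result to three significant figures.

Trapezoidal AUC_0→9:
  [0→1]: (0.0+61.9)/2 × 1 = 30.95
  [1→2]: (61.9+49.9)/2 × 1 = 55.9
  [2→4]: (49.9+21.9)/2 × 2 = 71.8
  [4→8]: (21.9+3.7)/2 × 4 = 51.2
  [8→8.5]: (3.7+3.0)/2 × 0.5 = 1.675
  [8.5→9]: (3.0+2.4)/2 × 0.5 = 1.35
  Sum = 212.875 ng/mL·h

AUC = 213 ng/mL·h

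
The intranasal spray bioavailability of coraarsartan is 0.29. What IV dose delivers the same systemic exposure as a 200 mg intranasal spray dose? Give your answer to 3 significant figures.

D_iv = 58.0 mg

Systemic exposure from an extravascular dose = F × D_ev, so the equivalent IV dose is F × D_ev.
D_iv = F × D_ev = 0.29 × 200 = 58 mg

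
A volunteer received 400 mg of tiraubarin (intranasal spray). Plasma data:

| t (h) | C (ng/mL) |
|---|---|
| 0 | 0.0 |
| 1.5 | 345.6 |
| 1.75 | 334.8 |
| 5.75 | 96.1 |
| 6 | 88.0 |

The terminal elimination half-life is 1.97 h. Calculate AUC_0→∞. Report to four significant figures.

AUC = 1479 ng/mL·h

Trapezoidal AUC_0→6:
  [0→1.5]: (0.0+345.6)/2 × 1.5 = 259.2
  [1.5→1.75]: (345.6+334.8)/2 × 0.25 = 85.05
  [1.75→5.75]: (334.8+96.1)/2 × 4 = 861.8
  [5.75→6]: (96.1+88.0)/2 × 0.25 = 23.0125
  Sum = 1229.0625 ng/mL·h
k_e = ln2 / t½ = 0.693147 / 1.97 = 0.3519 h^-1
Extrapolated tail: C_last / k_e = 88.0 / 0.3519 = 250.071
AUC_0→∞ = 1229.0625 + 250.071 = 1479.1335 ng/mL·h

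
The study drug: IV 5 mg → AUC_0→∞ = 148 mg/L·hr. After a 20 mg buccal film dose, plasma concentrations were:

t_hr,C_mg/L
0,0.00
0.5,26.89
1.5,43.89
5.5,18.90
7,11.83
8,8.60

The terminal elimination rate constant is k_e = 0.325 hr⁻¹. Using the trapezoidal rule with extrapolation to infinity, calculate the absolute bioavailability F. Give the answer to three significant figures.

F = 0.384

Trapezoidal AUC_0→8 (buccal film):
  [0→0.5]: (0.00+26.89)/2 × 0.5 = 6.7225
  [0.5→1.5]: (26.89+43.89)/2 × 1 = 35.39
  [1.5→5.5]: (43.89+18.90)/2 × 4 = 125.58
  [5.5→7]: (18.90+11.83)/2 × 1.5 = 23.0475
  [7→8]: (11.83+8.60)/2 × 1 = 10.215
  Sum = 200.955 mg/L·hr
Tail: C_last/k_e = 8.60/0.325 = 26.462
AUC_0→∞ (buccal film) = 200.955 + 26.462 = 227.417 mg/L·hr
F = (AUC_ev/D_ev)/(AUC_iv/D_iv) = (227.417/20)/(148/5) = 11.37085/29.6 = 0.3842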